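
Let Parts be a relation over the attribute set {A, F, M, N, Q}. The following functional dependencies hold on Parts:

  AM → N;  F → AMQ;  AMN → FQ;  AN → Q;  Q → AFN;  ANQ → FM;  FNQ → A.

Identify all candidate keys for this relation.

{F}; {Q}; {A, M}; {A, N}

{F}⁺: F→AMQ adds A, M, Q; Q→AFN adds N → {A, F, M, N, Q}.
{Q}⁺: Q→AFN adds A, F, N; ANQ→FM adds M → {A, F, M, N, Q}.
{A, M}⁺: AM→N adds N; AMN→FQ adds F, Q → {A, F, M, N, Q}. Minimal: {M}⁺ = {M}; {A}⁺ = {A} — none reach the full schema.
{A, N}⁺: AN→Q adds Q; Q→AFN adds F; ANQ→FM adds M → {A, F, M, N, Q}. Minimal: {N}⁺ = {N}; {A}⁺ = {A} — none reach the full schema.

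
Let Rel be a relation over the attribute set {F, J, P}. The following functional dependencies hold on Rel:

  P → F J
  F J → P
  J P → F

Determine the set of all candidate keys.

{P}⁺: P→FJ adds F, J → {F, J, P}.
{F, J}⁺: FJ→P adds P → {F, J, P}.

{P}, {F, J}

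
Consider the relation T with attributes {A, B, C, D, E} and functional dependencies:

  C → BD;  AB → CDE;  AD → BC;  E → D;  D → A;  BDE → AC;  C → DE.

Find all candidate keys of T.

{C}⁺: C→BD adds B, D; D→A adds A; C→DE adds E → {A, B, C, D, E}.
{D}⁺: D→A adds A; AD→BC adds B, C; C→DE adds E → {A, B, C, D, E}.
{E}⁺: E→D adds D; D→A adds A; AD→BC adds B, C → {A, B, C, D, E}.
{A, B}⁺: AB→CDE adds C, D, E → {A, B, C, D, E}.

{C}, {D}, {E}, {A, B}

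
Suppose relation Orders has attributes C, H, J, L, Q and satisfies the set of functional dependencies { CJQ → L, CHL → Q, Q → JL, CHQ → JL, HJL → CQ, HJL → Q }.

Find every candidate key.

Attribute H never appears on the right-hand side of any dependency, so H must belong to every candidate key.
{H}⁺ = {H}, which is not all of the schema, so we must add further attributes.
{H, Q}⁺: Q→JL adds J, L; HJL→CQ adds C → {C, H, J, L, Q}.
{C, H, L}⁺: CHL→Q adds Q; Q→JL adds J → {C, H, J, L, Q}.
{H, J, L}⁺: HJL→CQ adds C, Q → {C, H, J, L, Q}.
Any other superkey contains one of these as a subset, so there are no further candidate keys.

{H, Q}; {C, H, L}; {H, J, L}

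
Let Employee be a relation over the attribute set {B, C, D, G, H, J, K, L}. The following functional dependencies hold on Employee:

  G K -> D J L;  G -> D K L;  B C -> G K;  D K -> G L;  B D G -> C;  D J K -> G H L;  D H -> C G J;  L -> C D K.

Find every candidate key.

Attribute B never appears on the right-hand side of any dependency, so B must belong to every candidate key.
{B}⁺ = {B}, which is not all of the schema, so we must add further attributes.
{B, C}⁺: BC→GK adds G, K; GK→DJL adds D, J, L; DJK→GHL adds H → {B, C, D, G, H, J, K, L}. Minimal: {C}⁺ = {C}; {B}⁺ = {B} — none reach the full schema.
{B, G}⁺: G→DKL adds D, K, L; BDG→C adds C; GK→DJL adds J; DJK→GHL adds H → {B, C, D, G, H, J, K, L}. Minimal: {G}⁺ = {C, D, G, H, J, K, L}; {B}⁺ = {B} — none reach the full schema.
{B, L}⁺: L→CDK adds C, D, K; BC→GK adds G; GK→DJL adds J; DJK→GHL adds H → {B, C, D, G, H, J, K, L}. Minimal: {L}⁺ = {C, D, G, H, J, K, L}; {B}⁺ = {B} — none reach the full schema.
{B, D, H}⁺: DH→CGJ adds C, G, J; G→DKL adds K, L → {B, C, D, G, H, J, K, L}. Minimal: {D, H}⁺ = {C, D, G, H, J, K, L}; {B, H}⁺ = {B, H}; {B, D}⁺ = {B, D} — none reach the full schema.
{B, D, K}⁺: DK→GL adds G, L; BDG→C adds C; GK→DJL adds J; DJK→GHL adds H → {B, C, D, G, H, J, K, L}. Minimal: {D, K}⁺ = {C, D, G, H, J, K, L}; {B, K}⁺ = {B, K}; {B, D}⁺ = {B, D} — none reach the full schema.
Any other superkey contains one of these as a subset, so there are no further candidate keys.

(B, C); (B, G); (B, L); (B, D, H); (B, D, K)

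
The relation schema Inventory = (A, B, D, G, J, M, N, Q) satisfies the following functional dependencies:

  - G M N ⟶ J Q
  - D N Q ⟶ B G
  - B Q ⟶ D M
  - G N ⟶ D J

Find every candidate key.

Attributes A, N never appear on any right-hand side, so every candidate key must contain {A, N}.
{A, N}⁺ = {A, N}, which is not all of the schema, so we must add further attributes.
{A, B, N, Q}⁺: BQ→DM adds D, M; DNQ→BG adds G; GN→DJ adds J → {A, B, D, G, J, M, N, Q}. Minimal: {B, N, Q}⁺ = {B, D, G, J, M, N, Q}; {A, N, Q}⁺ = {A, N, Q}; {A, B, Q}⁺ = {A, B, D, M, Q}; … — none reach the full schema.
{A, D, N, Q}⁺: DNQ→BG adds B, G; BQ→DM adds M; GN→DJ adds J → {A, B, D, G, J, M, N, Q}. Minimal: {D, N, Q}⁺ = {B, D, G, J, M, N, Q}; {A, N, Q}⁺ = {A, N, Q}; {A, D, Q}⁺ = {A, D, Q}; … — none reach the full schema.
{A, G, M, N}⁺: GMN→JQ adds J, Q; GN→DJ adds D; DNQ→BG adds B → {A, B, D, G, J, M, N, Q}. Minimal: {G, M, N}⁺ = {B, D, G, J, M, N, Q}; {A, M, N}⁺ = {A, M, N}; {A, G, N}⁺ = {A, D, G, J, N}; … — none reach the full schema.
{A, G, N, Q}⁺: GN→DJ adds D, J; DNQ→BG adds B; BQ→DM adds M → {A, B, D, G, J, M, N, Q}. Minimal: {G, N, Q}⁺ = {B, D, G, J, M, N, Q}; {A, N, Q}⁺ = {A, N, Q}; {A, G, Q}⁺ = {A, G, Q}; … — none reach the full schema.

(A, B, N, Q), (A, D, N, Q), (A, G, M, N), (A, G, N, Q)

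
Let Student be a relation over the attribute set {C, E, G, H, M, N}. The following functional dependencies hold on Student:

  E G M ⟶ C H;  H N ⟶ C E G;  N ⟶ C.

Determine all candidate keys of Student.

{H, M, N}⁺: HN→CEG adds C, E, G → {C, E, G, H, M, N}. Minimal: {M, N}⁺ = {C, M, N}; {H, N}⁺ = {C, E, G, H, N}; {H, M}⁺ = {H, M} — none reach the full schema.
{E, G, M, N}⁺: EGM→CH adds C, H → {C, E, G, H, M, N}. Minimal: {G, M, N}⁺ = {C, G, M, N}; {E, M, N}⁺ = {C, E, M, N}; {E, G, N}⁺ = {C, E, G, N}; … — none reach the full schema.

(H, M, N), (E, G, M, N)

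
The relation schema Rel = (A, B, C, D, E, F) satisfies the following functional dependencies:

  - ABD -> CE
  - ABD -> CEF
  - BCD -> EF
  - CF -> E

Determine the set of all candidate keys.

Attributes A, B, D never appear on any right-hand side, so every candidate key must contain {A, B, D}.
{A, B, D}⁺ = {A, B, C, D, E, F}, which is all of the schema, so {A, B, D} is the only candidate key.

{A, B, D}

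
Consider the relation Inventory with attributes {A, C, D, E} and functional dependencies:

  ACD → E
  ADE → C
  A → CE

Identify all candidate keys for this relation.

{A, D}

Attributes A, D never appear on any right-hand side, so every candidate key must contain {A, D}.
{A, D}⁺ = {A, C, D, E}, which is all of the schema, so {A, D} is the only candidate key.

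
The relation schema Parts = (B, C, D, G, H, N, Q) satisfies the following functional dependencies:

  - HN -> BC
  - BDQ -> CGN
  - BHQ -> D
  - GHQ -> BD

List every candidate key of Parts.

BHQ, GHQ, HNQ

Attributes H, Q never appear on any right-hand side, so every candidate key must contain {H, Q}.
{H, Q}⁺ = {H, Q}, which is not all of the schema, so we must add further attributes.
{B, H, Q}⁺: BHQ→D adds D; BDQ→CGN adds C, G, N → {B, C, D, G, H, N, Q}. Minimal: {H, Q}⁺ = {H, Q}; {B, Q}⁺ = {B, Q}; {B, H}⁺ = {B, H} — none reach the full schema.
{G, H, Q}⁺: GHQ→BD adds B, D; BDQ→CGN adds C, N → {B, C, D, G, H, N, Q}. Minimal: {H, Q}⁺ = {H, Q}; {G, Q}⁺ = {G, Q}; {G, H}⁺ = {G, H} — none reach the full schema.
{H, N, Q}⁺: HN→BC adds B, C; BHQ→D adds D; BDQ→CGN adds G → {B, C, D, G, H, N, Q}. Minimal: {N, Q}⁺ = {N, Q}; {H, Q}⁺ = {H, Q}; {H, N}⁺ = {B, C, H, N} — none reach the full schema.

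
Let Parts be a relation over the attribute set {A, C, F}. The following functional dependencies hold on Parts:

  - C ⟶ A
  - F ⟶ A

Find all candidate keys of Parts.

{C, F}

Attributes C, F never appear on any right-hand side, so every candidate key must contain {C, F}.
{C, F}⁺ = {A, C, F}, which is all of the schema, so {C, F} is the only candidate key.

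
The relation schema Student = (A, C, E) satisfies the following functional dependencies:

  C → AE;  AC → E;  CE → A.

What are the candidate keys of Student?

Attribute C never appears on the right-hand side of any dependency, so C must belong to every candidate key.
{C}⁺ = {A, C, E}, which is all of the schema, so {C} is the only candidate key.

{C}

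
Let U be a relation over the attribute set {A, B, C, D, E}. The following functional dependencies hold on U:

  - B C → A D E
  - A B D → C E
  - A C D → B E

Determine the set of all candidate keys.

(B, C), (A, B, D), (A, C, D)

{B, C}⁺: BC→ADE adds A, D, E → {A, B, C, D, E}. Minimal: {C}⁺ = {C}; {B}⁺ = {B} — none reach the full schema.
{A, B, D}⁺: ABD→CE adds C, E → {A, B, C, D, E}. Minimal: {B, D}⁺ = {B, D}; {A, D}⁺ = {A, D}; {A, B}⁺ = {A, B} — none reach the full schema.
{A, C, D}⁺: ACD→BE adds B, E → {A, B, C, D, E}. Minimal: {C, D}⁺ = {C, D}; {A, D}⁺ = {A, D}; {A, C}⁺ = {A, C} — none reach the full schema.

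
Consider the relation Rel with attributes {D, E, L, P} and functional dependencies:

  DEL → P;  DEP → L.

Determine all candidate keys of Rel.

Attributes D, E never appear on any right-hand side, so every candidate key must contain {D, E}.
{D, E}⁺ = {D, E}, which is not all of the schema, so we must add further attributes.
{D, E, L}⁺: DEL→P adds P → {D, E, L, P}. Minimal: {E, L}⁺ = {E, L}; {D, L}⁺ = {D, L}; {D, E}⁺ = {D, E} — none reach the full schema.
{D, E, P}⁺: DEP→L adds L → {D, E, L, P}. Minimal: {E, P}⁺ = {E, P}; {D, P}⁺ = {D, P}; {D, E}⁺ = {D, E} — none reach the full schema.
Any other superkey contains one of these as a subset, so there are no further candidate keys.

(D, E, L), (D, E, P)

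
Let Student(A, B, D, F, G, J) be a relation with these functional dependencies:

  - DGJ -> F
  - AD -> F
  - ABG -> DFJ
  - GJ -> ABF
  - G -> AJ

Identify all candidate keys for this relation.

G

Attribute G never appears on the right-hand side of any dependency, so G must belong to every candidate key.
{G}⁺ = {A, B, D, F, G, J}, which is all of the schema, so {G} is the only candidate key.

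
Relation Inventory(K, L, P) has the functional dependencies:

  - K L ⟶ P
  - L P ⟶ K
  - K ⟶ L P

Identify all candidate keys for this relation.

(K); (L, P)

{K}⁺: K→LP adds L, P → {K, L, P}.
{L, P}⁺: LP→K adds K → {K, L, P}.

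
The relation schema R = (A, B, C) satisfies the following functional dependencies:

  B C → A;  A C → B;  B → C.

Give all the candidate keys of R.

(B), (A, C)

{B}⁺: B→C adds C; BC→A adds A → {A, B, C}.
{A, C}⁺: AC→B adds B → {A, B, C}. Minimal: {C}⁺ = {C}; {A}⁺ = {A} — none reach the full schema.
Any other superkey contains one of these as a subset, so there are no further candidate keys.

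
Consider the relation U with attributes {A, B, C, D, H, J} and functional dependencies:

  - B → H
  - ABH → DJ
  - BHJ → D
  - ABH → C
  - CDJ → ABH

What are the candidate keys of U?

{A, B}, {B, C, J}, {C, D, J}

{A, B}⁺: B→H adds H; ABH→DJ adds D, J; ABH→C adds C → {A, B, C, D, H, J}. Minimal: {B}⁺ = {B, H}; {A}⁺ = {A} — none reach the full schema.
{B, C, J}⁺: B→H adds H; BHJ→D adds D; CDJ→ABH adds A → {A, B, C, D, H, J}. Minimal: {C, J}⁺ = {C, J}; {B, J}⁺ = {B, D, H, J}; {B, C}⁺ = {B, C, H} — none reach the full schema.
{C, D, J}⁺: CDJ→ABH adds A, B, H → {A, B, C, D, H, J}. Minimal: {D, J}⁺ = {D, J}; {C, J}⁺ = {C, J}; {C, D}⁺ = {C, D} — none reach the full schema.
Any other superkey contains one of these as a subset, so there are no further candidate keys.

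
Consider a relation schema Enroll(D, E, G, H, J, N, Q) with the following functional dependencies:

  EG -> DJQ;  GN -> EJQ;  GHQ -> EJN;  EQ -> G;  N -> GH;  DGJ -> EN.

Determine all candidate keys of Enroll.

{N}⁺: N→GH adds G, H; GN→EJQ adds E, J, Q; EG→DJQ adds D → {D, E, G, H, J, N, Q}.
{E, G}⁺: EG→DJQ adds D, J, Q; DGJ→EN adds N; N→GH adds H → {D, E, G, H, J, N, Q}.
{E, Q}⁺: EQ→G adds G; EG→DJQ adds D, J; DGJ→EN adds N; N→GH adds H → {D, E, G, H, J, N, Q}.
{D, G, J}⁺: DGJ→EN adds E, N; EG→DJQ adds Q; N→GH adds H → {D, E, G, H, J, N, Q}.
{G, H, Q}⁺: GHQ→EJN adds E, J, N; EG→DJQ adds D → {D, E, G, H, J, N, Q}.
Any other superkey contains one of these as a subset, so there are no further candidate keys.

(N); (E, G); (E, Q); (D, G, J); (G, H, Q)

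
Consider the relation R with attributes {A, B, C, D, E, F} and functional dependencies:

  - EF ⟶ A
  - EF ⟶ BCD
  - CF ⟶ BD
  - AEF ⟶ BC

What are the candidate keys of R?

{E, F}⁺: EF→A adds A; EF→BCD adds B, C, D → {A, B, C, D, E, F}. Minimal: {F}⁺ = {F}; {E}⁺ = {E} — none reach the full schema.
No other minimal superkey exists.

{E, F}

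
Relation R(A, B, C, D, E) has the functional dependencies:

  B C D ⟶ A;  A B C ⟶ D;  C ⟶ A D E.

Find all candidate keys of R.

{B, C}⁺: C→ADE adds A, D, E → {A, B, C, D, E}. Minimal: {C}⁺ = {A, C, D, E}; {B}⁺ = {B} — none reach the full schema.
No other minimal superkey exists.

{B, C}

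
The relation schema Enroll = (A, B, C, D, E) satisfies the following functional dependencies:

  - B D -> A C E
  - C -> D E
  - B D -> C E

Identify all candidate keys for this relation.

{B, C}, {B, D}

{B, C}⁺: C→DE adds D, E; BD→ACE adds A → {A, B, C, D, E}. Minimal: {C}⁺ = {C, D, E}; {B}⁺ = {B} — none reach the full schema.
{B, D}⁺: BD→ACE adds A, C, E → {A, B, C, D, E}. Minimal: {D}⁺ = {D}; {B}⁺ = {B} — none reach the full schema.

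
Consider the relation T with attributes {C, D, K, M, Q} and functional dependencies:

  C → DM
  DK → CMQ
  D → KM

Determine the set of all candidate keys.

{C}⁺: C→DM adds D, M; D→KM adds K; DK→CMQ adds Q → {C, D, K, M, Q}.
{D}⁺: D→KM adds K, M; DK→CMQ adds C, Q → {C, D, K, M, Q}.

(C), (D)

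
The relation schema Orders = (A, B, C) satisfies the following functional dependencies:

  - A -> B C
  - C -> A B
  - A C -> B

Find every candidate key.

{A}⁺: A→BC adds B, C → {A, B, C}.
{C}⁺: C→AB adds A, B → {A, B, C}.
Any other superkey contains one of these as a subset, so there are no further candidate keys.

A; C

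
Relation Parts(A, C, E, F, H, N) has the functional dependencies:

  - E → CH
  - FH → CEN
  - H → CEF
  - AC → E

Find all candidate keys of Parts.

Attribute A never appears on the right-hand side of any dependency, so A must belong to every candidate key.
{A}⁺ = {A}, which is not all of the schema, so we must add further attributes.
{A, C}⁺: AC→E adds E; E→CH adds H; H→CEF adds F; FH→CEN adds N → {A, C, E, F, H, N}. Minimal: {C}⁺ = {C}; {A}⁺ = {A} — none reach the full schema.
{A, E}⁺: E→CH adds C, H; H→CEF adds F; FH→CEN adds N → {A, C, E, F, H, N}. Minimal: {E}⁺ = {C, E, F, H, N}; {A}⁺ = {A} — none reach the full schema.
{A, H}⁺: H→CEF adds C, E, F; FH→CEN adds N → {A, C, E, F, H, N}. Minimal: {H}⁺ = {C, E, F, H, N}; {A}⁺ = {A} — none reach the full schema.

(A, C); (A, E); (A, H)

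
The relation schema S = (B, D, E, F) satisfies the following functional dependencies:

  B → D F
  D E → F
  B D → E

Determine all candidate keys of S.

B

Attribute B never appears on the right-hand side of any dependency, so B must belong to every candidate key.
{B}⁺ = {B, D, E, F}, which is all of the schema, so {B} is the only candidate key.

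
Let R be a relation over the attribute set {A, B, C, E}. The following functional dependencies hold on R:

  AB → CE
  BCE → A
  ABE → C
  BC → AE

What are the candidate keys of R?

AB, BC

Attribute B never appears on the right-hand side of any dependency, so B must belong to every candidate key.
{B}⁺ = {B}, which is not all of the schema, so we must add further attributes.
{A, B}⁺: AB→CE adds C, E → {A, B, C, E}.
{B, C}⁺: BC→AE adds A, E → {A, B, C, E}.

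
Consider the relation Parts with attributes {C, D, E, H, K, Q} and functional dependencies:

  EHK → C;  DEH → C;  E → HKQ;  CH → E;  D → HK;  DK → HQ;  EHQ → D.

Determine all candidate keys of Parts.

E, CD, CH

{E}⁺: E→HKQ adds H, K, Q; EHQ→D adds D; EHK→C adds C → {C, D, E, H, K, Q}.
{C, D}⁺: D→HK adds H, K; DK→HQ adds Q; CH→E adds E → {C, D, E, H, K, Q}.
{C, H}⁺: CH→E adds E; E→HKQ adds K, Q; EHQ→D adds D → {C, D, E, H, K, Q}.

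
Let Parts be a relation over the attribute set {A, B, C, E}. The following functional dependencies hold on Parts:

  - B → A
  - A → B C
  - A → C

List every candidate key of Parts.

{A, E}⁺: A→BC adds B, C → {A, B, C, E}. Minimal: {E}⁺ = {E}; {A}⁺ = {A, B, C} — none reach the full schema.
{B, E}⁺: B→A adds A; A→BC adds C → {A, B, C, E}. Minimal: {E}⁺ = {E}; {B}⁺ = {A, B, C} — none reach the full schema.

(A, E); (B, E)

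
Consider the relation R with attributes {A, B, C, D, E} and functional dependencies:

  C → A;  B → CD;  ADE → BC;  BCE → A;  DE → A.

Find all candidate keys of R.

(B, E); (D, E)

Attribute E never appears on the right-hand side of any dependency, so E must belong to every candidate key.
{E}⁺ = {E}, which is not all of the schema, so we must add further attributes.
{B, E}⁺: B→CD adds C, D; BCE→A adds A → {A, B, C, D, E}. Minimal: {E}⁺ = {E}; {B}⁺ = {A, B, C, D} — none reach the full schema.
{D, E}⁺: DE→A adds A; ADE→BC adds B, C → {A, B, C, D, E}. Minimal: {E}⁺ = {E}; {D}⁺ = {D} — none reach the full schema.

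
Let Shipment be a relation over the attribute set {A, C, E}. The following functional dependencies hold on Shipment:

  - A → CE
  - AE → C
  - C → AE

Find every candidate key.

{A}⁺: A→CE adds C, E → {A, C, E}.
{C}⁺: C→AE adds A, E → {A, C, E}.

(A), (C)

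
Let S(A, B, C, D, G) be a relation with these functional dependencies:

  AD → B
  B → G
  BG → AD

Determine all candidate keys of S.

Attribute C never appears on the right-hand side of any dependency, so C must belong to every candidate key.
{C}⁺ = {C}, which is not all of the schema, so we must add further attributes.
{B, C}⁺: B→G adds G; BG→AD adds A, D → {A, B, C, D, G}. Minimal: {C}⁺ = {C}; {B}⁺ = {A, B, D, G} — none reach the full schema.
{A, C, D}⁺: AD→B adds B; B→G adds G → {A, B, C, D, G}. Minimal: {C, D}⁺ = {C, D}; {A, D}⁺ = {A, B, D, G}; {A, C}⁺ = {A, C} — none reach the full schema.
Any other superkey contains one of these as a subset, so there are no further candidate keys.

{B, C}, {A, C, D}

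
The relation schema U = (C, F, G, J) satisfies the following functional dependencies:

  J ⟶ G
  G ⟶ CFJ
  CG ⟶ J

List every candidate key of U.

{G}⁺: G→CFJ adds C, F, J → {C, F, G, J}.
{J}⁺: J→G adds G; G→CFJ adds C, F → {C, F, G, J}.

{G}; {J}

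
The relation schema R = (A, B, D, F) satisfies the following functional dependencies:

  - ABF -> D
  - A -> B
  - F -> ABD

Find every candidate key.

(F)

Attribute F never appears on the right-hand side of any dependency, so F must belong to every candidate key.
{F}⁺ = {A, B, D, F}, which is all of the schema, so {F} is the only candidate key.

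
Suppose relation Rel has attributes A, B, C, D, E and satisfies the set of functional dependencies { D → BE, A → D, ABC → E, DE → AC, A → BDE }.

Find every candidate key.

(A); (D)

{A}⁺: A→D adds D; A→BDE adds B, E; DE→AC adds C → {A, B, C, D, E}.
{D}⁺: D→BE adds B, E; DE→AC adds A, C → {A, B, C, D, E}.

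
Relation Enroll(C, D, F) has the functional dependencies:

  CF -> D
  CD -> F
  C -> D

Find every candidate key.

Attribute C never appears on the right-hand side of any dependency, so C must belong to every candidate key.
{C}⁺ = {C, D, F}, which is all of the schema, so {C} is the only candidate key.

C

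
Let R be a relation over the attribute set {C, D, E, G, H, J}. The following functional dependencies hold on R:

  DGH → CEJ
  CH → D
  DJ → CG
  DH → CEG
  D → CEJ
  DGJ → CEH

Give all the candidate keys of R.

D, CH

{D}⁺: D→CEJ adds C, E, J; DJ→CG adds G; DGJ→CEH adds H → {C, D, E, G, H, J}.
{C, H}⁺: CH→D adds D; DH→CEG adds E, G; D→CEJ adds J → {C, D, E, G, H, J}. Minimal: {H}⁺ = {H}; {C}⁺ = {C} — none reach the full schema.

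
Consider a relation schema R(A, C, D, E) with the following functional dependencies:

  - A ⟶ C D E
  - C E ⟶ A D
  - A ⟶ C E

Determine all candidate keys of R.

(A), (C, E)

{A}⁺: A→CDE adds C, D, E → {A, C, D, E}.
{C, E}⁺: CE→AD adds A, D → {A, C, D, E}. Minimal: {E}⁺ = {E}; {C}⁺ = {C} — none reach the full schema.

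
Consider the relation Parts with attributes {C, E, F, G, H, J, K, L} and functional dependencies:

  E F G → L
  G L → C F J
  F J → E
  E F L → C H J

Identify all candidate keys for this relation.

{G, K, L}, {E, F, G, K}, {F, G, J, K}

Attributes G, K never appear on any right-hand side, so every candidate key must contain {G, K}.
{G, K}⁺ = {G, K}, which is not all of the schema, so we must add further attributes.
{G, K, L}⁺: GL→CFJ adds C, F, J; FJ→E adds E; EFL→CHJ adds H → {C, E, F, G, H, J, K, L}.
{E, F, G, K}⁺: EFG→L adds L; GL→CFJ adds C, J; EFL→CHJ adds H → {C, E, F, G, H, J, K, L}.
{F, G, J, K}⁺: FJ→E adds E; EFG→L adds L; GL→CFJ adds C; EFL→CHJ adds H → {C, E, F, G, H, J, K, L}.
Any other superkey contains one of these as a subset, so there are no further candidate keys.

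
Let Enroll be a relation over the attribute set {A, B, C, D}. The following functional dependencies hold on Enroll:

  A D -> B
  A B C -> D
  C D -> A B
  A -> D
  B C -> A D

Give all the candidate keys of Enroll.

Attribute C never appears on the right-hand side of any dependency, so C must belong to every candidate key.
{C}⁺ = {C}, which is not all of the schema, so we must add further attributes.
{A, C}⁺: A→D adds D; AD→B adds B → {A, B, C, D}.
{B, C}⁺: BC→AD adds A, D → {A, B, C, D}.
{C, D}⁺: CD→AB adds A, B → {A, B, C, D}.

{A, C}, {B, C}, {C, D}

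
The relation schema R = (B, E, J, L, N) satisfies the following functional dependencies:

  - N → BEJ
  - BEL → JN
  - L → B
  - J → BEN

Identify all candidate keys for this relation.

EL, JL, LN

Attribute L never appears on the right-hand side of any dependency, so L must belong to every candidate key.
{L}⁺ = {B, L}, which is not all of the schema, so we must add further attributes.
{E, L}⁺: L→B adds B; BEL→JN adds J, N → {B, E, J, L, N}. Minimal: {L}⁺ = {B, L}; {E}⁺ = {E} — none reach the full schema.
{J, L}⁺: L→B adds B; J→BEN adds E, N → {B, E, J, L, N}. Minimal: {L}⁺ = {B, L}; {J}⁺ = {B, E, J, N} — none reach the full schema.
{L, N}⁺: N→BEJ adds B, E, J → {B, E, J, L, N}. Minimal: {N}⁺ = {B, E, J, N}; {L}⁺ = {B, L} — none reach the full schema.
Any other superkey contains one of these as a subset, so there are no further candidate keys.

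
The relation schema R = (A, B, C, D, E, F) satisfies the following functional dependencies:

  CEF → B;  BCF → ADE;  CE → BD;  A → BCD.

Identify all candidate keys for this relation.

Attribute F never appears on the right-hand side of any dependency, so F must belong to every candidate key.
{F}⁺ = {F}, which is not all of the schema, so we must add further attributes.
{A, F}⁺: A→BCD adds B, C, D; BCF→ADE adds E → {A, B, C, D, E, F}. Minimal: {F}⁺ = {F}; {A}⁺ = {A, B, C, D} — none reach the full schema.
{B, C, F}⁺: BCF→ADE adds A, D, E → {A, B, C, D, E, F}. Minimal: {C, F}⁺ = {C, F}; {B, F}⁺ = {B, F}; {B, C}⁺ = {B, C} — none reach the full schema.
{C, E, F}⁺: CEF→B adds B; BCF→ADE adds A, D → {A, B, C, D, E, F}. Minimal: {E, F}⁺ = {E, F}; {C, F}⁺ = {C, F}; {C, E}⁺ = {B, C, D, E} — none reach the full schema.

AF, BCF, CEF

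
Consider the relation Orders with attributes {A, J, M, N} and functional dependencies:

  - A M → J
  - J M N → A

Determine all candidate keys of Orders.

Attributes M, N never appear on any right-hand side, so every candidate key must contain {M, N}.
{M, N}⁺ = {M, N}, which is not all of the schema, so we must add further attributes.
{A, M, N}⁺: AM→J adds J → {A, J, M, N}. Minimal: {M, N}⁺ = {M, N}; {A, N}⁺ = {A, N}; {A, M}⁺ = {A, J, M} — none reach the full schema.
{J, M, N}⁺: JMN→A adds A → {A, J, M, N}. Minimal: {M, N}⁺ = {M, N}; {J, N}⁺ = {J, N}; {J, M}⁺ = {J, M} — none reach the full schema.
Any other superkey contains one of these as a subset, so there are no further candidate keys.

(A, M, N); (J, M, N)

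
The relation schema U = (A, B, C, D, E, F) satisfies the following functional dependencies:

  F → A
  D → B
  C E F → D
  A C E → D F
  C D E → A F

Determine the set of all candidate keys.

(A, C, E), (C, D, E), (C, E, F)

{A, C, E}⁺: ACE→DF adds D, F; D→B adds B → {A, B, C, D, E, F}.
{C, D, E}⁺: D→B adds B; CDE→AF adds A, F → {A, B, C, D, E, F}.
{C, E, F}⁺: F→A adds A; CEF→D adds D; D→B adds B → {A, B, C, D, E, F}.
Any other superkey contains one of these as a subset, so there are no further candidate keys.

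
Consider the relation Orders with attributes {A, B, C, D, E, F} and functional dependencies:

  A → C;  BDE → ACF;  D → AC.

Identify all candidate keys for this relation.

Attributes B, D, E never appear on any right-hand side, so every candidate key must contain {B, D, E}.
{B, D, E}⁺ = {A, B, C, D, E, F}, which is all of the schema, so {B, D, E} is the only candidate key.

{B, D, E}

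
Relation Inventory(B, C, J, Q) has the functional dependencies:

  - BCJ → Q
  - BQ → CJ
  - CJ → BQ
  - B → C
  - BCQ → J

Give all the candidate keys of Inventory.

{B, J}⁺: B→C adds C; BCJ→Q adds Q → {B, C, J, Q}. Minimal: {J}⁺ = {J}; {B}⁺ = {B, C} — none reach the full schema.
{B, Q}⁺: BQ→CJ adds C, J → {B, C, J, Q}. Minimal: {Q}⁺ = {Q}; {B}⁺ = {B, C} — none reach the full schema.
{C, J}⁺: CJ→BQ adds B, Q → {B, C, J, Q}. Minimal: {J}⁺ = {J}; {C}⁺ = {C} — none reach the full schema.

{B, J}, {B, Q}, {C, J}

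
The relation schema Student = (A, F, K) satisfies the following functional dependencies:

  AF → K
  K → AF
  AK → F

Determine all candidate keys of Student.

{K}, {A, F}

{K}⁺: K→AF adds A, F → {A, F, K}.
{A, F}⁺: AF→K adds K → {A, F, K}.
Any other superkey contains one of these as a subset, so there are no further candidate keys.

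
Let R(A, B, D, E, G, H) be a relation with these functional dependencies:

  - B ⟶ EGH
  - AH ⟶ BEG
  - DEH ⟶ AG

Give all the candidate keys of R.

{B, D}⁺: B→EGH adds E, G, H; DEH→AG adds A → {A, B, D, E, G, H}.
{A, D, H}⁺: AH→BEG adds B, E, G → {A, B, D, E, G, H}.
{D, E, H}⁺: DEH→AG adds A, G; AH→BEG adds B → {A, B, D, E, G, H}.
Any other superkey contains one of these as a subset, so there are no further candidate keys.

{B, D}, {A, D, H}, {D, E, H}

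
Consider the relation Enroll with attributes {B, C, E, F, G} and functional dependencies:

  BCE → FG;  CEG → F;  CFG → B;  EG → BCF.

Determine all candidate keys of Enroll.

Attribute E never appears on the right-hand side of any dependency, so E must belong to every candidate key.
{E}⁺ = {E}, which is not all of the schema, so we must add further attributes.
{E, G}⁺: EG→BCF adds B, C, F → {B, C, E, F, G}. Minimal: {G}⁺ = {G}; {E}⁺ = {E} — none reach the full schema.
{B, C, E}⁺: BCE→FG adds F, G → {B, C, E, F, G}. Minimal: {C, E}⁺ = {C, E}; {B, E}⁺ = {B, E}; {B, C}⁺ = {B, C} — none reach the full schema.

{E, G}, {B, C, E}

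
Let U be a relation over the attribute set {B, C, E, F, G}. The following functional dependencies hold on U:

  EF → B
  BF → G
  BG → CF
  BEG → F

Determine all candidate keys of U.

{E, F}, {B, E, G}

Attribute E never appears on the right-hand side of any dependency, so E must belong to every candidate key.
{E}⁺ = {E}, which is not all of the schema, so we must add further attributes.
{E, F}⁺: EF→B adds B; BF→G adds G; BG→CF adds C → {B, C, E, F, G}. Minimal: {F}⁺ = {F}; {E}⁺ = {E} — none reach the full schema.
{B, E, G}⁺: BG→CF adds C, F → {B, C, E, F, G}. Minimal: {E, G}⁺ = {E, G}; {B, G}⁺ = {B, C, F, G}; {B, E}⁺ = {B, E} — none reach the full schema.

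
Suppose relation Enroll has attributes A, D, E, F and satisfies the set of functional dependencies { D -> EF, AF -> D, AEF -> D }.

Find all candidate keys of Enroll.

(A, D), (A, F)

Attribute A never appears on the right-hand side of any dependency, so A must belong to every candidate key.
{A}⁺ = {A}, which is not all of the schema, so we must add further attributes.
{A, D}⁺: D→EF adds E, F → {A, D, E, F}. Minimal: {D}⁺ = {D, E, F}; {A}⁺ = {A} — none reach the full schema.
{A, F}⁺: AF→D adds D; D→EF adds E → {A, D, E, F}. Minimal: {F}⁺ = {F}; {A}⁺ = {A} — none reach the full schema.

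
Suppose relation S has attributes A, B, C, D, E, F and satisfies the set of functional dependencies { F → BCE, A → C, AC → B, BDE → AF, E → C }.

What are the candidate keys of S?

{D, F}; {A, D, E}; {B, D, E}

Attribute D never appears on the right-hand side of any dependency, so D must belong to every candidate key.
{D}⁺ = {D}, which is not all of the schema, so we must add further attributes.
{D, F}⁺: F→BCE adds B, C, E; BDE→AF adds A → {A, B, C, D, E, F}. Minimal: {F}⁺ = {B, C, E, F}; {D}⁺ = {D} — none reach the full schema.
{A, D, E}⁺: A→C adds C; AC→B adds B; BDE→AF adds F → {A, B, C, D, E, F}. Minimal: {D, E}⁺ = {C, D, E}; {A, E}⁺ = {A, B, C, E}; {A, D}⁺ = {A, B, C, D} — none reach the full schema.
{B, D, E}⁺: BDE→AF adds A, F; E→C adds C → {A, B, C, D, E, F}. Minimal: {D, E}⁺ = {C, D, E}; {B, E}⁺ = {B, C, E}; {B, D}⁺ = {B, D} — none reach the full schema.
Any other superkey contains one of these as a subset, so there are no further candidate keys.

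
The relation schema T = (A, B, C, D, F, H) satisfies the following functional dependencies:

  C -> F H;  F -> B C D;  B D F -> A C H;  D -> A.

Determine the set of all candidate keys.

{C}⁺: C→FH adds F, H; F→BCD adds B, D; BDF→ACH adds A → {A, B, C, D, F, H}.
{F}⁺: F→BCD adds B, C, D; BDF→ACH adds A, H → {A, B, C, D, F, H}.

(C), (F)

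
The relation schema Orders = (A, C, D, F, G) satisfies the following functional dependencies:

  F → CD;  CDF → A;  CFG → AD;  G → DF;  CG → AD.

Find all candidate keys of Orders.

{G}

Attribute G never appears on the right-hand side of any dependency, so G must belong to every candidate key.
{G}⁺ = {A, C, D, F, G}, which is all of the schema, so {G} is the only candidate key.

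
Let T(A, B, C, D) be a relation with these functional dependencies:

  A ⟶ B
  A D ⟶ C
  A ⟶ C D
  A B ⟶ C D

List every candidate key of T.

{A}

Attribute A never appears on the right-hand side of any dependency, so A must belong to every candidate key.
{A}⁺ = {A, B, C, D}, which is all of the schema, so {A} is the only candidate key.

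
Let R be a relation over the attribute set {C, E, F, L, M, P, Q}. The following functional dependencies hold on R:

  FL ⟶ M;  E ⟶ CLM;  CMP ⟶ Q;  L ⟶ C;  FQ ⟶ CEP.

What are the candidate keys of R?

Attribute F never appears on the right-hand side of any dependency, so F must belong to every candidate key.
{F}⁺ = {F}, which is not all of the schema, so we must add further attributes.
{F, Q}⁺: FQ→CEP adds C, E, P; E→CLM adds L, M → {C, E, F, L, M, P, Q}. Minimal: {Q}⁺ = {Q}; {F}⁺ = {F} — none reach the full schema.
{E, F, P}⁺: E→CLM adds C, L, M; CMP→Q adds Q → {C, E, F, L, M, P, Q}. Minimal: {F, P}⁺ = {F, P}; {E, P}⁺ = {C, E, L, M, P, Q}; {E, F}⁺ = {C, E, F, L, M} — none reach the full schema.
{F, L, P}⁺: FL→M adds M; L→C adds C; CMP→Q adds Q; FQ→CEP adds E → {C, E, F, L, M, P, Q}. Minimal: {L, P}⁺ = {C, L, P}; {F, P}⁺ = {F, P}; {F, L}⁺ = {C, F, L, M} — none reach the full schema.
{C, F, M, P}⁺: CMP→Q adds Q; FQ→CEP adds E; E→CLM adds L → {C, E, F, L, M, P, Q}. Minimal: {F, M, P}⁺ = {F, M, P}; {C, M, P}⁺ = {C, M, P, Q}; {C, F, P}⁺ = {C, F, P}; … — none reach the full schema.
Any other superkey contains one of these as a subset, so there are no further candidate keys.

{F, Q}, {E, F, P}, {F, L, P}, {C, F, M, P}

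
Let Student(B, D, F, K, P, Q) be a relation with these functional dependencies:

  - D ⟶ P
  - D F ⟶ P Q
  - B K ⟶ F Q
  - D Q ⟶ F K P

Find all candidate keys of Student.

Attributes B, D never appear on any right-hand side, so every candidate key must contain {B, D}.
{B, D}⁺ = {B, D, P}, which is not all of the schema, so we must add further attributes.
{B, D, F}⁺: D→P adds P; DF→PQ adds Q; DQ→FKP adds K → {B, D, F, K, P, Q}. Minimal: {D, F}⁺ = {D, F, K, P, Q}; {B, F}⁺ = {B, F}; {B, D}⁺ = {B, D, P} — none reach the full schema.
{B, D, K}⁺: D→P adds P; BK→FQ adds F, Q → {B, D, F, K, P, Q}. Minimal: {D, K}⁺ = {D, K, P}; {B, K}⁺ = {B, F, K, Q}; {B, D}⁺ = {B, D, P} — none reach the full schema.
{B, D, Q}⁺: D→P adds P; DQ→FKP adds F, K → {B, D, F, K, P, Q}. Minimal: {D, Q}⁺ = {D, F, K, P, Q}; {B, Q}⁺ = {B, Q}; {B, D}⁺ = {B, D, P} — none reach the full schema.
Any other superkey contains one of these as a subset, so there are no further candidate keys.

(B, D, F), (B, D, K), (B, D, Q)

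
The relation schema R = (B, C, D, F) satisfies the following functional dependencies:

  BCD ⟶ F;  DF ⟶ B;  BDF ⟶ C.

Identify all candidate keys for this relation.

Attribute D never appears on the right-hand side of any dependency, so D must belong to every candidate key.
{D}⁺ = {D}, which is not all of the schema, so we must add further attributes.
{D, F}⁺: DF→B adds B; BDF→C adds C → {B, C, D, F}. Minimal: {F}⁺ = {F}; {D}⁺ = {D} — none reach the full schema.
{B, C, D}⁺: BCD→F adds F → {B, C, D, F}. Minimal: {C, D}⁺ = {C, D}; {B, D}⁺ = {B, D}; {B, C}⁺ = {B, C} — none reach the full schema.

(D, F), (B, C, D)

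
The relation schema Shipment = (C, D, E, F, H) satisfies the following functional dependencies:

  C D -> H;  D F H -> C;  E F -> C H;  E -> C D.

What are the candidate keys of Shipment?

{E, F}⁺: EF→CH adds C, H; E→CD adds D → {C, D, E, F, H}. Minimal: {F}⁺ = {F}; {E}⁺ = {C, D, E, H} — none reach the full schema.
No other minimal superkey exists.

{E, F}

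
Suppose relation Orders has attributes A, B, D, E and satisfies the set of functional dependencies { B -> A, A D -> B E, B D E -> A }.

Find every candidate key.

Attribute D never appears on the right-hand side of any dependency, so D must belong to every candidate key.
{D}⁺ = {D}, which is not all of the schema, so we must add further attributes.
{A, D}⁺: AD→BE adds B, E → {A, B, D, E}. Minimal: {D}⁺ = {D}; {A}⁺ = {A} — none reach the full schema.
{B, D}⁺: B→A adds A; AD→BE adds E → {A, B, D, E}. Minimal: {D}⁺ = {D}; {B}⁺ = {A, B} — none reach the full schema.

AD; BD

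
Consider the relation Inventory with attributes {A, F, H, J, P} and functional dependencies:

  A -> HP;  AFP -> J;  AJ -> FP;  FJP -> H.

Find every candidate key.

{A, F}⁺: A→HP adds H, P; AFP→J adds J → {A, F, H, J, P}.
{A, J}⁺: A→HP adds H, P; AJ→FP adds F → {A, F, H, J, P}.

(A, F); (A, J)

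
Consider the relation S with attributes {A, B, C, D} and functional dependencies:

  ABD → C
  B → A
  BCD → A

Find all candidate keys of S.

Attributes B, D never appear on any right-hand side, so every candidate key must contain {B, D}.
{B, D}⁺ = {A, B, C, D}, which is all of the schema, so {B, D} is the only candidate key.

{B, D}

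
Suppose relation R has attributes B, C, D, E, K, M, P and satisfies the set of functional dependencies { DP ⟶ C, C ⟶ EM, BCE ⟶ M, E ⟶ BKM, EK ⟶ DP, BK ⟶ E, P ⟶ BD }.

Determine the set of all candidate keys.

(C), (E), (P), (B, K)

{C}⁺: C→EM adds E, M; E→BKM adds B, K; EK→DP adds D, P → {B, C, D, E, K, M, P}.
{E}⁺: E→BKM adds B, K, M; EK→DP adds D, P; DP→C adds C → {B, C, D, E, K, M, P}.
{P}⁺: P→BD adds B, D; DP→C adds C; C→EM adds E, M; E→BKM adds K → {B, C, D, E, K, M, P}.
{B, K}⁺: BK→E adds E; E→BKM adds M; EK→DP adds D, P; DP→C adds C → {B, C, D, E, K, M, P}. Minimal: {K}⁺ = {K}; {B}⁺ = {B} — none reach the full schema.
Any other superkey contains one of these as a subset, so there are no further candidate keys.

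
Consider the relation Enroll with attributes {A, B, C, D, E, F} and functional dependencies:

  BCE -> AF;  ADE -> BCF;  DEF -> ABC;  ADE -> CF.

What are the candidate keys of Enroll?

Attributes D, E never appear on any right-hand side, so every candidate key must contain {D, E}.
{D, E}⁺ = {D, E}, which is not all of the schema, so we must add further attributes.
{A, D, E}⁺: ADE→BCF adds B, C, F → {A, B, C, D, E, F}. Minimal: {D, E}⁺ = {D, E}; {A, E}⁺ = {A, E}; {A, D}⁺ = {A, D} — none reach the full schema.
{D, E, F}⁺: DEF→ABC adds A, B, C → {A, B, C, D, E, F}. Minimal: {E, F}⁺ = {E, F}; {D, F}⁺ = {D, F}; {D, E}⁺ = {D, E} — none reach the full schema.
{B, C, D, E}⁺: BCE→AF adds A, F → {A, B, C, D, E, F}. Minimal: {C, D, E}⁺ = {C, D, E}; {B, D, E}⁺ = {B, D, E}; {B, C, E}⁺ = {A, B, C, E, F}; … — none reach the full schema.

ADE; DEF; BCDE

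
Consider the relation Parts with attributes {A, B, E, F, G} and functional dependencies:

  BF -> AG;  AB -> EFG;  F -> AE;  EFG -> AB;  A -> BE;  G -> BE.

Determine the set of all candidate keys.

{A}⁺: A→BE adds B, E; AB→EFG adds F, G → {A, B, E, F, G}.
{F}⁺: F→AE adds A, E; A→BE adds B; BF→AG adds G → {A, B, E, F, G}.

(A), (F)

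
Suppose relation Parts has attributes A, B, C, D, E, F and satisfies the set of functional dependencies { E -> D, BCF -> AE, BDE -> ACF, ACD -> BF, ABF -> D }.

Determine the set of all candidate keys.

{B, E}⁺: E→D adds D; BDE→ACF adds A, C, F → {A, B, C, D, E, F}.
{A, C, D}⁺: ACD→BF adds B, F; BCF→AE adds E → {A, B, C, D, E, F}.
{A, C, E}⁺: E→D adds D; ACD→BF adds B, F → {A, B, C, D, E, F}.
{B, C, F}⁺: BCF→AE adds A, E; ABF→D adds D → {A, B, C, D, E, F}.

{B, E}; {A, C, D}; {A, C, E}; {B, C, F}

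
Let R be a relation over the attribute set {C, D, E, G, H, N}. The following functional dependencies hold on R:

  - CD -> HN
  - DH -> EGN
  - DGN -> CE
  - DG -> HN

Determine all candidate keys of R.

Attribute D never appears on the right-hand side of any dependency, so D must belong to every candidate key.
{D}⁺ = {D}, which is not all of the schema, so we must add further attributes.
{C, D}⁺: CD→HN adds H, N; DH→EGN adds E, G → {C, D, E, G, H, N}. Minimal: {D}⁺ = {D}; {C}⁺ = {C} — none reach the full schema.
{D, G}⁺: DG→HN adds H, N; DH→EGN adds E; DGN→CE adds C → {C, D, E, G, H, N}. Minimal: {G}⁺ = {G}; {D}⁺ = {D} — none reach the full schema.
{D, H}⁺: DH→EGN adds E, G, N; DGN→CE adds C → {C, D, E, G, H, N}. Minimal: {H}⁺ = {H}; {D}⁺ = {D} — none reach the full schema.

CD, DG, DH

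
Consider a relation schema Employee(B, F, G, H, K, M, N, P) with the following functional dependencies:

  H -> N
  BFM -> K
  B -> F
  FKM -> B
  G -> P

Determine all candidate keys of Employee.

(B, G, H, M); (F, G, H, K, M)

Attributes G, H, M never appear on any right-hand side, so every candidate key must contain {G, H, M}.
{G, H, M}⁺ = {G, H, M, N, P}, which is not all of the schema, so we must add further attributes.
{B, G, H, M}⁺: H→N adds N; B→F adds F; G→P adds P; BFM→K adds K → {B, F, G, H, K, M, N, P}. Minimal: {G, H, M}⁺ = {G, H, M, N, P}; {B, H, M}⁺ = {B, F, H, K, M, N}; {B, G, M}⁺ = {B, F, G, K, M, P}; … — none reach the full schema.
{F, G, H, K, M}⁺: H→N adds N; FKM→B adds B; G→P adds P → {B, F, G, H, K, M, N, P}. Minimal: {G, H, K, M}⁺ = {G, H, K, M, N, P}; {F, H, K, M}⁺ = {B, F, H, K, M, N}; {F, G, K, M}⁺ = {B, F, G, K, M, P}; … — none reach the full schema.
Any other superkey contains one of these as a subset, so there are no further candidate keys.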